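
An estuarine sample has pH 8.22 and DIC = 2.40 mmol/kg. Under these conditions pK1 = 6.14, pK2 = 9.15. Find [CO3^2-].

α₂ = 1 / (1 + [H⁺]/K2 + [H⁺]²/(K1K2)) = 1 / (1 + 10^+0.93 + 10^-1.15)
   = 1 / (1 + 8.5114 + 0.070795) = 1/9.5822 = 0.1044
[CO3²⁻] = α₂ × DIC = 0.1044 × 2.40 = 0.250 mmol/kg

[CO3²⁻] = 0.250 mmol/kg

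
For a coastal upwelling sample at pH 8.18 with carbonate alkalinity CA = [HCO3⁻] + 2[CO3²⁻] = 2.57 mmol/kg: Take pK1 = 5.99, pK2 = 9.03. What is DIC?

CA = [HCO3⁻] + 2[CO3²⁻] = (α₁ + 2α₂)·DIC
At pH 8.18: [H⁺]/K1 = 10^-2.19 = 0.0064565, K2/[H⁺] = 10^-0.85 = 0.14125
α₁ = 1/(1 + 0.0064565 + 0.14125) = 1/1.1477 = 0.8713; α₂ = α₁·K2/[H⁺] = 0.1231
α₁ + 2α₂ = 1.1174
DIC = CA / (α₁ + 2α₂) = 2.57 / 1.1174 = 2.30 mmol/kg

DIC = 2.30 mmol/kg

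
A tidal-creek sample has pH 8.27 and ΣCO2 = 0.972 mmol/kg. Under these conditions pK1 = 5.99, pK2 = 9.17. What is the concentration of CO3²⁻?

α₂ = 1 / (1 + [H⁺]/K2 + [H⁺]²/(K1K2)) = 1 / (1 + 10^+0.90 + 10^-1.38)
   = 1 / (1 + 7.9433 + 0.041687) = 1/8.9850 = 0.1113
[CO3²⁻] = α₂ × DIC = 0.1113 × 0.972 = 0.108 mmol/kg

[CO3²⁻] = 0.108 mmol/kg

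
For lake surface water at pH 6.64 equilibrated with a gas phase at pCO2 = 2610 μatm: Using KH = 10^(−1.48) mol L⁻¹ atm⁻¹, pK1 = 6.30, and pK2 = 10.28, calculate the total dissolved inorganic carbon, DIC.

[CO2*] = KH · pCO2 = 10^(−1.48) × 2610×10^-6 = 8.643×10^-5 mol/L
α₀ = 1/(1 + K1/[H⁺] + K1K2/[H⁺]²) = 1/(1 + 10^+0.34 + 10^-3.30) = 0.3137
DIC = [CO2*]/α₀ = 8.643×10^-5 / 0.3137 = 0.276 mmol/L

DIC = 0.276 mmol/L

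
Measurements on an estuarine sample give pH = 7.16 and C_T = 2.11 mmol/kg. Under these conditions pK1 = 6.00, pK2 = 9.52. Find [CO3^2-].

α₂ = 1 / (1 + [H⁺]/K2 + [H⁺]²/(K1K2)) = 1 / (1 + 10^+2.36 + 10^+1.20)
   = 1 / (1 + 229.09 + 15.849) = 1/245.94 = 0.004066
[CO3²⁻] = α₂ × DIC = 0.004066 × 2.11 = 0.00858 mmol/kg = 8.58 μmol/kg

[CO3²⁻] = 8.58 μmol/kg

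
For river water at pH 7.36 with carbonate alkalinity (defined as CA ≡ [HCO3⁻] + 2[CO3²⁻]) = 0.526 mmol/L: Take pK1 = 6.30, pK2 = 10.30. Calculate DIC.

CA = [HCO3⁻] + 2[CO3²⁻] = (α₁ + 2α₂)·DIC
At pH 7.36: [H⁺]/K1 = 10^-1.06 = 0.087096, K2/[H⁺] = 10^-2.94 = 0.0011482
α₁ = 1/(1 + 0.087096 + 0.0011482) = 1/1.0882 = 0.9189; α₂ = α₁·K2/[H⁺] = 0.001055
α₁ + 2α₂ = 0.9210
DIC = CA / (α₁ + 2α₂) = 0.526 / 0.9210 = 0.571 mmol/L

DIC = 0.571 mmol/L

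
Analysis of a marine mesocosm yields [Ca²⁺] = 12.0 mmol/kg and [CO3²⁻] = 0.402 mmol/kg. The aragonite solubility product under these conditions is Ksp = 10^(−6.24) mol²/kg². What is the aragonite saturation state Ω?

Ksp = 10^(−6.24) = 5.754×10^-7
Ω = [Ca²⁺][CO3²⁻]/Ksp = (12.0×10^-3)(0.402×10^-3) / 5.754×10^-7 = 8.38

Ω = 8.38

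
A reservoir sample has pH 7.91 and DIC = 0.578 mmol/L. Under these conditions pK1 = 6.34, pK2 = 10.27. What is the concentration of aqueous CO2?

[CO2*] = 15.1 μmol/L

α₀ = 1 / (1 + K1/[H⁺] + K1K2/[H⁺]²) = 1 / (1 + 10^+1.57 + 10^-0.79)
   = 1 / (1 + 37.154 + 0.16218) = 1/38.316 = 0.02610
[CO2*] = α₀ × DIC = 0.02610 × 0.578 = 0.0151 mmol/L = 15.1 μmol/L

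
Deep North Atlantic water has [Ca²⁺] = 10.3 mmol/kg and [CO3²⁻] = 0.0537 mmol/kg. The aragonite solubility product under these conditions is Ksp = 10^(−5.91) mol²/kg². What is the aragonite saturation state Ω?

Ksp = 10^(−5.91) = 1.230×10^-6
Ω = [Ca²⁺][CO3²⁻]/Ksp = (10.3×10^-3)(0.0537×10^-3) / 1.230×10^-6 = 0.450

Ω = 0.450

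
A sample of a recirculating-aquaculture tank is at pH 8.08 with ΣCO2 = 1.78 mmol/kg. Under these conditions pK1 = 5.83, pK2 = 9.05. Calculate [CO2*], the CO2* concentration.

[CO2*] = 9.00 μmol/kg

α₀ = 1 / (1 + K1/[H⁺] + K1K2/[H⁺]²) = 1 / (1 + 10^+2.25 + 10^+1.28)
   = 1 / (1 + 177.83 + 19.055) = 1/197.88 = 0.005054
[CO2*] = α₀ × DIC = 0.005054 × 1.78 = 0.00900 mmol/kg = 9.00 μmol/kg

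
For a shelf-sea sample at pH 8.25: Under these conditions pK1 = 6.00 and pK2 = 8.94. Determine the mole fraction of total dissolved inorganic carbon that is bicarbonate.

α₁ = 1 / (1 + [H⁺]/K1 + K2/[H⁺]) = 1 / (1 + 10^-2.25 + 10^-0.69)
   = 1 / (1 + 0.0056234 + 0.20417) = 1/1.2098 = 0.8266

α₁ = 0.827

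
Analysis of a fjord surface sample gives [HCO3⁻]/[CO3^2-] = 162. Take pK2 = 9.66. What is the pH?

From K2 = [H⁺][CO3^2-]/[HCO3⁻]:  pH = pK2 − log₁₀([HCO3⁻]/[CO3^2-])
log₁₀(162) = +2.210
pH = 9.66 − (+2.210) = 7.45

pH = 7.45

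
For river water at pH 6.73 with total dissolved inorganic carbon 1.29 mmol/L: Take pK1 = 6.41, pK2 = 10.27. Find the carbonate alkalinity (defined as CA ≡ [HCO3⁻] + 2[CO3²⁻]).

CA = [HCO3⁻] + 2[CO3²⁻] = (α₁ + 2α₂)·DIC
At pH 6.73: [H⁺]/K1 = 10^-0.32 = 0.47863, K2/[H⁺] = 10^-3.54 = 0.00028840
α₁ = 1/(1 + 0.47863 + 0.00028840) = 1/1.4789 = 0.6762; α₂ = α₁·K2/[H⁺] = 0.0001950
α₁ + 2α₂ = 0.6766
CA = 0.6766 × 1.29 = 0.873 mmol/L

CA = 0.873 mmol/L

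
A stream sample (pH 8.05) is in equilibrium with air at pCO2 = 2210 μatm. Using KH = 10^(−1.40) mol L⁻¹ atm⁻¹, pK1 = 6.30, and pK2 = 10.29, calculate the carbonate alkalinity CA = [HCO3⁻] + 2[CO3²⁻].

[CO2*] = KH · pCO2 = 10^(−1.40) × 2210×10^-6 = 8.798×10^-5 mol/L
α₀ = 1/(1 + K1/[H⁺] + K1K2/[H⁺]²) = 1/(1 + 10^+1.75 + 10^-0.49) = 0.01737
DIC = [CO2*]/α₀ = 8.798×10^-5 / 0.01737 = 5.064 mmol/L
CA = (α₁ + 2α₂)·DIC = (0.9770 + 2×0.005622) × 5.064 = 5.00 mmol/L

CA = 5.00 mmol/L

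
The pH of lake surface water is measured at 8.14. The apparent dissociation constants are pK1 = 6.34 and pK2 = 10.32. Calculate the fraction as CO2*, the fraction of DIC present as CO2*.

α₀ = 0.0155

α₀ = 1 / (1 + K1/[H⁺] + K1K2/[H⁺]²) = 1 / (1 + 10^+1.80 + 10^-0.38)
   = 1 / (1 + 63.096 + 0.41687) = 1/64.513 = 0.01550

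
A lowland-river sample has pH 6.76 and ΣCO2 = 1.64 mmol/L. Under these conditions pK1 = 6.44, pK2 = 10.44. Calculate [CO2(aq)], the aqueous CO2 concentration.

α₀ = 1 / (1 + K1/[H⁺] + K1K2/[H⁺]²) = 1 / (1 + 10^+0.32 + 10^-3.36)
   = 1 / (1 + 2.0893 + 0.00043652) = 1/3.0897 = 0.3237
[CO2*] = α₀ × DIC = 0.3237 × 1.64 = 0.531 mmol/L

[CO2*] = 0.531 mmol/L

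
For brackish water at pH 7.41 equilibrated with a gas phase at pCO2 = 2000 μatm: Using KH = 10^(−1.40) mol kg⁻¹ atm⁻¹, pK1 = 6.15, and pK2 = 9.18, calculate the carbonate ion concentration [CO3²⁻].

[CO3²⁻] = 0.0246 mmol/kg

[CO2*] = KH · pCO2 = 10^(−1.40) × 2000×10^-6 = 7.962×10^-5 mol/kg
α₀ = 1/(1 + K1/[H⁺] + K1K2/[H⁺]²) = 1/(1 + 10^+1.26 + 10^-0.51) = 0.05127
DIC = [CO2*]/α₀ = 7.962×10^-5 / 0.05127 = 1.553 mmol/kg
[CO3²⁻] = α₂·DIC; α₂ = 0.01584, so [CO3²⁻] = 0.01584 × 1.553 = 0.0246 mmol/kg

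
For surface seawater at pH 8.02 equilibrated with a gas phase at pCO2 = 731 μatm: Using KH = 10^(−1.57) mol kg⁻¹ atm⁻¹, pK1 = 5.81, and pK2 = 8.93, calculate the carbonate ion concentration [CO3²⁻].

[CO3²⁻] = 0.393 mmol/kg

[CO2*] = KH · pCO2 = 10^(−1.57) × 731×10^-6 = 1.968×10^-5 mol/kg
α₀ = 1/(1 + K1/[H⁺] + K1K2/[H⁺]²) = 1/(1 + 10^+2.21 + 10^+1.30) = 0.005460
DIC = [CO2*]/α₀ = 1.968×10^-5 / 0.005460 = 3.603 mmol/kg
[CO3²⁻] = α₂·DIC; α₂ = 0.1090, so [CO3²⁻] = 0.1090 × 3.603 = 0.393 mmol/kg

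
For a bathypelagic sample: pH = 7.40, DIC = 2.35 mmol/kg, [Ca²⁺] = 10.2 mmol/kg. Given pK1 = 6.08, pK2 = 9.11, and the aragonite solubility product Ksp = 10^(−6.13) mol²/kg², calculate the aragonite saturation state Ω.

α₂ = 1 / (1 + [H⁺]/K2 + [H⁺]²/(K1K2)) = 1 / (1 + 10^+1.71 + 10^+0.39)
   = 1 / (1 + 51.286 + 2.4547) = 1/54.741 = 0.01827
[CO3²⁻] = α₂ × DIC = 0.01827 × 2.35 = 0.04293 mmol/kg
Ksp = 10^(−6.13) = 7.413×10^-7
Ω = [Ca²⁺][CO3²⁻]/Ksp = (10.2×10^-3)(4.293×10^-5) / 7.413×10^-7 = 0.591

Ω = 0.591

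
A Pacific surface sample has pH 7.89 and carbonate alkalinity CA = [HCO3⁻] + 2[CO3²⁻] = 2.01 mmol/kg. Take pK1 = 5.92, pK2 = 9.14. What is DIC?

CA = [HCO3⁻] + 2[CO3²⁻] = (α₁ + 2α₂)·DIC
At pH 7.89: [H⁺]/K1 = 10^-1.97 = 0.010715, K2/[H⁺] = 10^-1.25 = 0.056234
α₁ = 1/(1 + 0.010715 + 0.056234) = 1/1.0669 = 0.9373; α₂ = α₁·K2/[H⁺] = 0.05271
α₁ + 2α₂ = 1.0427
DIC = CA / (α₁ + 2α₂) = 2.01 / 1.0427 = 1.93 mmol/kg

DIC = 1.93 mmol/kg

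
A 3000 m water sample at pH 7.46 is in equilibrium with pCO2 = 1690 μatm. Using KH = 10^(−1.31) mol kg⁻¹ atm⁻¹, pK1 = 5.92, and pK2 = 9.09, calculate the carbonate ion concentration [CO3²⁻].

[CO2*] = KH · pCO2 = 10^(−1.31) × 1690×10^-6 = 8.277×10^-5 mol/kg
α₀ = 1/(1 + K1/[H⁺] + K1K2/[H⁺]²) = 1/(1 + 10^+1.54 + 10^-0.09) = 0.02741
DIC = [CO2*]/α₀ = 8.277×10^-5 / 0.02741 = 3.020 mmol/kg
[CO3²⁻] = α₂·DIC; α₂ = 0.02228, so [CO3²⁻] = 0.02228 × 3.020 = 0.0673 mmol/kg

[CO3²⁻] = 0.0673 mmol/kg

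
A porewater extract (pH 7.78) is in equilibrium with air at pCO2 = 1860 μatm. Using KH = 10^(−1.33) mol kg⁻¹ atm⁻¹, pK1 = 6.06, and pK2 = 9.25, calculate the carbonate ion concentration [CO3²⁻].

[CO3²⁻] = 0.155 mmol/kg

[CO2*] = KH · pCO2 = 10^(−1.33) × 1860×10^-6 = 8.700×10^-5 mol/kg
α₀ = 1/(1 + K1/[H⁺] + K1K2/[H⁺]²) = 1/(1 + 10^+1.72 + 10^+0.25) = 0.01810
DIC = [CO2*]/α₀ = 8.700×10^-5 / 0.01810 = 4.807 mmol/kg
[CO3²⁻] = α₂·DIC; α₂ = 0.03218, so [CO3²⁻] = 0.03218 × 4.807 = 0.155 mmol/kg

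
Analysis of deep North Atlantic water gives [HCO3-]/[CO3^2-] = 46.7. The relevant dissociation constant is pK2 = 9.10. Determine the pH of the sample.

From K2 = [H⁺][CO3^2-]/[HCO3-]:  pH = pK2 − log₁₀([HCO3-]/[CO3^2-])
log₁₀(46.7) = +1.669
pH = 9.10 − (+1.669) = 7.43

pH = 7.43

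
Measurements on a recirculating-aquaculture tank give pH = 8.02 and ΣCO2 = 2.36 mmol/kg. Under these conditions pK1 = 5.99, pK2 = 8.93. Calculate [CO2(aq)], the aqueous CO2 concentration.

[CO2*] = 19.5 μmol/kg

α₀ = 1 / (1 + K1/[H⁺] + K1K2/[H⁺]²) = 1 / (1 + 10^+2.03 + 10^+1.12)
   = 1 / (1 + 107.15 + 13.183) = 1/121.33 = 0.008242
[CO2*] = α₀ × DIC = 0.008242 × 2.36 = 0.0195 mmol/kg = 19.5 μmol/kg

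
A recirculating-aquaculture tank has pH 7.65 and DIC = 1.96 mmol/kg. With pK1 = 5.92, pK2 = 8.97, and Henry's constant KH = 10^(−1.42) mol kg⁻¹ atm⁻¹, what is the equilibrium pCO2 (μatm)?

α₀ = 1 / (1 + K1/[H⁺] + K1K2/[H⁺]²) = 1 / (1 + 10^+1.73 + 10^+0.41)
   = 1 / (1 + 53.703 + 2.5704) = 1/57.274 = 0.01746
[CO2*] = α₀ × DIC = 0.01746 × 1.96 = 0.03422 mmol/kg
pCO2 = [CO2*]/KH = 3.422×10^-5 / 3.802×10^-2 = 900 μatm

pCO2 = 900 μatm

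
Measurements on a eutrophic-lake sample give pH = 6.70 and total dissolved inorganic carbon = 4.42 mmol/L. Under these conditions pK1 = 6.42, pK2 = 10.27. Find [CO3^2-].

[CO3²⁻] = 0.780 μmol/L

α₂ = 1 / (1 + [H⁺]/K2 + [H⁺]²/(K1K2)) = 1 / (1 + 10^+3.57 + 10^+3.29)
   = 1 / (1 + 3715.4 + 1949.8) = 1/5666.2 = 0.0001765
[CO3²⁻] = α₂ × DIC = 0.0001765 × 4.42 = 0.000780 mmol/L = 0.780 μmol/L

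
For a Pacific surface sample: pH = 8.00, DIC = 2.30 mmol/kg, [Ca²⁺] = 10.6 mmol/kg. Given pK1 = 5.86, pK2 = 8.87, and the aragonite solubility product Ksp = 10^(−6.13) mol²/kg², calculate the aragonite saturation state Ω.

α₂ = 1 / (1 + [H⁺]/K2 + [H⁺]²/(K1K2)) = 1 / (1 + 10^+0.87 + 10^-1.27)
   = 1 / (1 + 7.4131 + 0.053703) = 1/8.4668 = 0.1181
[CO3²⁻] = α₂ × DIC = 0.1181 × 2.30 = 0.2716 mmol/kg
Ksp = 10^(−6.13) = 7.413×10^-7
Ω = [Ca²⁺][CO3²⁻]/Ksp = (10.6×10^-3)(2.716×10^-4) / 7.413×10^-7 = 3.88

Ω = 3.88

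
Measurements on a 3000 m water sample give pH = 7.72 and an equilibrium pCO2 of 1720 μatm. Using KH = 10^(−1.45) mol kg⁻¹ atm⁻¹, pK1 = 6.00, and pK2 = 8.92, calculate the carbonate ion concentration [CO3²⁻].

[CO3²⁻] = 0.202 mmol/kg

[CO2*] = KH · pCO2 = 10^(−1.45) × 1720×10^-6 = 6.103×10^-5 mol/kg
α₀ = 1/(1 + K1/[H⁺] + K1K2/[H⁺]²) = 1/(1 + 10^+1.72 + 10^+0.52) = 0.01761
DIC = [CO2*]/α₀ = 6.103×10^-5 / 0.01761 = 3.466 mmol/kg
[CO3²⁻] = α₂·DIC; α₂ = 0.05831, so [CO3²⁻] = 0.05831 × 3.466 = 0.202 mmol/kg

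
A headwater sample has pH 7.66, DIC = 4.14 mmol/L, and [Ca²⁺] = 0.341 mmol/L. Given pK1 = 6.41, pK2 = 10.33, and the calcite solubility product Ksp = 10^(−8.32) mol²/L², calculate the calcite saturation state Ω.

α₂ = 1 / (1 + [H⁺]/K2 + [H⁺]²/(K1K2)) = 1 / (1 + 10^+2.67 + 10^+1.42)
   = 1 / (1 + 467.74 + 26.303) = 1/495.04 = 0.002020
[CO3²⁻] = α₂ × DIC = 0.002020 × 4.14 = 0.008363 mmol/L = 8.363 μmol/L
Ksp = 10^(−8.32) = 4.786×10^-9
Ω = [Ca²⁺][CO3²⁻]/Ksp = (0.341×10^-3)(8.363×10^-6) / 4.786×10^-9 = 0.596

Ω = 0.596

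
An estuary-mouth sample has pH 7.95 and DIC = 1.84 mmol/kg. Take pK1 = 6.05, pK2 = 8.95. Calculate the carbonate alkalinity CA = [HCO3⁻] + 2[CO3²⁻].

CA = 1.98 mmol/kg

CA = [HCO3⁻] + 2[CO3²⁻] = (α₁ + 2α₂)·DIC
At pH 7.95: [H⁺]/K1 = 10^-1.90 = 0.012589, K2/[H⁺] = 10^-1.00 = 0.10000
α₁ = 1/(1 + 0.012589 + 0.10000) = 1/1.1126 = 0.8988; α₂ = α₁·K2/[H⁺] = 0.08988
α₁ + 2α₂ = 1.0786
CA = 1.0786 × 1.84 = 1.98 mmol/kg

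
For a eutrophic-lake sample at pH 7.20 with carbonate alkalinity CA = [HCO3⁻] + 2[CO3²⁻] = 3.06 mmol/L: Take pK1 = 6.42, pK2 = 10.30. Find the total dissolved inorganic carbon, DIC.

DIC = 3.56 mmol/L

CA = [HCO3⁻] + 2[CO3²⁻] = (α₁ + 2α₂)·DIC
At pH 7.20: [H⁺]/K1 = 10^-0.78 = 0.16596, K2/[H⁺] = 10^-3.10 = 0.00079433
α₁ = 1/(1 + 0.16596 + 0.00079433) = 1/1.1668 = 0.8571; α₂ = α₁·K2/[H⁺] = 0.0006808
α₁ + 2α₂ = 0.8584
DIC = CA / (α₁ + 2α₂) = 3.06 / 0.8584 = 3.56 mmol/L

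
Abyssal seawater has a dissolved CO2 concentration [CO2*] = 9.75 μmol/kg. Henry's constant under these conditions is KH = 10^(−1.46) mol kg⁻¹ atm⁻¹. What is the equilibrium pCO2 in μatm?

pCO2 = 281 μatm

KH = 10^(−1.46) = 3.467×10^-2 mol kg⁻¹ atm⁻¹
pCO2 = [CO2*]/KH = 9.75×10^-6 / 3.467×10^-2 = 2.81×10^-4 atm = 281 μatm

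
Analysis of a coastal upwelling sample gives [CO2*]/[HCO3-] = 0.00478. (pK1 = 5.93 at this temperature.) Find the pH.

From K1 = [H⁺][HCO3-]/[CO2*]:  pH = pK1 − log₁₀([CO2*]/[HCO3-])
log₁₀(0.00478) = -2.321
pH = 5.93 − (-2.321) = 8.25

pH = 8.25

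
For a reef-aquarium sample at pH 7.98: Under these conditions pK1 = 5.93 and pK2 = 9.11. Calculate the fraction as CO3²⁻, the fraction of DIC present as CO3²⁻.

α₂ = 0.0684

α₂ = 1 / (1 + [H⁺]/K2 + [H⁺]²/(K1K2)) = 1 / (1 + 10^+1.13 + 10^-0.92)
   = 1 / (1 + 13.490 + 0.12023) = 1/14.610 = 0.06845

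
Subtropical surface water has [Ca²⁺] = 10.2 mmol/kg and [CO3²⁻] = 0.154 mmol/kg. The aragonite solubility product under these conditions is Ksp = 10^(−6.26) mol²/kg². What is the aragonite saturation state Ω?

Ω = 2.86

Ksp = 10^(−6.26) = 5.495×10^-7
Ω = [Ca²⁺][CO3²⁻]/Ksp = (10.2×10^-3)(0.154×10^-3) / 5.495×10^-7 = 2.86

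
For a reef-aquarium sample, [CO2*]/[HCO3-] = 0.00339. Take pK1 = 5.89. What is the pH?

From K1 = [H⁺][HCO3-]/[CO2*]:  pH = pK1 − log₁₀([CO2*]/[HCO3-])
log₁₀(0.00339) = -2.470
pH = 5.89 − (-2.470) = 8.36

pH = 8.36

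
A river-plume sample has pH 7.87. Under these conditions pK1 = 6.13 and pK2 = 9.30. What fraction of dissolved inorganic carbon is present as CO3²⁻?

α₂ = 0.0352

α₂ = 1 / (1 + [H⁺]/K2 + [H⁺]²/(K1K2)) = 1 / (1 + 10^+1.43 + 10^-0.31)
   = 1 / (1 + 26.915 + 0.48978) = 1/28.405 = 0.03520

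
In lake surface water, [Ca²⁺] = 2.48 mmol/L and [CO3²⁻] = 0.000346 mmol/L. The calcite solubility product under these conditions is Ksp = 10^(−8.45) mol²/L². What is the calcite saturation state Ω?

Ksp = 10^(−8.45) = 3.548×10^-9
Ω = [Ca²⁺][CO3²⁻]/Ksp = (2.48×10^-3)(0.000346×10^-3) / 3.548×10^-9 = 0.242

Ω = 0.242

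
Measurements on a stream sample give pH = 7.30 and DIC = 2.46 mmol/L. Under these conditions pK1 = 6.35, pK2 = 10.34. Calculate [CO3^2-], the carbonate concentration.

α₂ = 1 / (1 + [H⁺]/K2 + [H⁺]²/(K1K2)) = 1 / (1 + 10^+3.04 + 10^+2.09)
   = 1 / (1 + 1096.5 + 123.03) = 1/1220.5 = 0.0008193
[CO3²⁻] = α₂ × DIC = 0.0008193 × 2.46 = 0.00202 mmol/L = 2.02 μmol/L

[CO3²⁻] = 2.02 μmol/L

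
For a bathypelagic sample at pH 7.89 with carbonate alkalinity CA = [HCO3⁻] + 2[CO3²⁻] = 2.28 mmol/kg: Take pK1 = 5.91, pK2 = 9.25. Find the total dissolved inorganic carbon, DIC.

CA = [HCO3⁻] + 2[CO3²⁻] = (α₁ + 2α₂)·DIC
At pH 7.89: [H⁺]/K1 = 10^-1.98 = 0.010471, K2/[H⁺] = 10^-1.36 = 0.043652
α₁ = 1/(1 + 0.010471 + 0.043652) = 1/1.0541 = 0.9487; α₂ = α₁·K2/[H⁺] = 0.04141
α₁ + 2α₂ = 1.0315
DIC = CA / (α₁ + 2α₂) = 2.28 / 1.0315 = 2.21 mmol/kg

DIC = 2.21 mmol/kg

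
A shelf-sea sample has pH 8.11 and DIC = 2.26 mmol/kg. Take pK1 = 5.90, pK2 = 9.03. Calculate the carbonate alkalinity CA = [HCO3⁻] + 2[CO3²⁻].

CA = [HCO3⁻] + 2[CO3²⁻] = (α₁ + 2α₂)·DIC
At pH 8.11: [H⁺]/K1 = 10^-2.21 = 0.0061660, K2/[H⁺] = 10^-0.92 = 0.12023
α₁ = 1/(1 + 0.0061660 + 0.12023) = 1/1.1264 = 0.8878; α₂ = α₁·K2/[H⁺] = 0.1067
α₁ + 2α₂ = 1.1013
CA = 1.1013 × 2.26 = 2.49 mmol/kg

CA = 2.49 mmol/kg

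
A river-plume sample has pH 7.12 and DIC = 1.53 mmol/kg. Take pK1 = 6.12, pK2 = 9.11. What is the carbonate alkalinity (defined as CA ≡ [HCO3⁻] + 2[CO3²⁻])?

CA = 1.41 mmol/kg

CA = [HCO3⁻] + 2[CO3²⁻] = (α₁ + 2α₂)·DIC
At pH 7.12: [H⁺]/K1 = 10^-1.00 = 0.10000, K2/[H⁺] = 10^-1.99 = 0.010233
α₁ = 1/(1 + 0.10000 + 0.010233) = 1/1.1102 = 0.9007; α₂ = α₁·K2/[H⁺] = 0.009217
α₁ + 2α₂ = 0.9191
CA = 0.9191 × 1.53 = 1.41 mmol/kg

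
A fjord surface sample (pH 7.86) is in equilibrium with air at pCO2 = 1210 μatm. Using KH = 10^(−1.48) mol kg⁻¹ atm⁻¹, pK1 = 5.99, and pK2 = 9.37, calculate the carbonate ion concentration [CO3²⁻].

[CO3²⁻] = 0.0918 mmol/kg

[CO2*] = KH · pCO2 = 10^(−1.48) × 1210×10^-6 = 4.007×10^-5 mol/kg
α₀ = 1/(1 + K1/[H⁺] + K1K2/[H⁺]²) = 1/(1 + 10^+1.87 + 10^+0.36) = 0.01292
DIC = [CO2*]/α₀ = 4.007×10^-5 / 0.01292 = 3.102 mmol/kg
[CO3²⁻] = α₂·DIC; α₂ = 0.02959, so [CO3²⁻] = 0.02959 × 3.102 = 0.0918 mmol/kg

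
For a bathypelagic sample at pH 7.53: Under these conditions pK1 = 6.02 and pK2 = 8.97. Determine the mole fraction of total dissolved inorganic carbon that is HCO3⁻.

α₁ = 0.937

α₁ = 1 / (1 + [H⁺]/K1 + K2/[H⁺]) = 1 / (1 + 10^-1.51 + 10^-1.44)
   = 1 / (1 + 0.030903 + 0.036308) = 1/1.0672 = 0.9370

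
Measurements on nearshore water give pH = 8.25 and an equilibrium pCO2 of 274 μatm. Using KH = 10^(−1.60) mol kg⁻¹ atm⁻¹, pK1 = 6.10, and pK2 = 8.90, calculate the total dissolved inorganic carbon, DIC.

DIC = 1.20 mmol/kg

[CO2*] = KH · pCO2 = 10^(−1.60) × 274×10^-6 = 6.883×10^-6 mol/kg
α₀ = 1/(1 + K1/[H⁺] + K1K2/[H⁺]²) = 1/(1 + 10^+2.15 + 10^+1.50) = 0.005751
DIC = [CO2*]/α₀ = 6.883×10^-6 / 0.005751 = 1.20 mmol/kg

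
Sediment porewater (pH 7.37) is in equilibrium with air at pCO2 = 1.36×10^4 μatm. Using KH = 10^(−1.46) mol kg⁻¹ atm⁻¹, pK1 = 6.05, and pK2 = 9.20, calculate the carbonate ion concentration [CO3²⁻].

[CO3²⁻] = 0.146 mmol/kg

[CO2*] = KH · pCO2 = 10^(−1.46) × 1.36×10^4×10^-6 = 4.716×10^-4 mol/kg
α₀ = 1/(1 + K1/[H⁺] + K1K2/[H⁺]²) = 1/(1 + 10^+1.32 + 10^-0.51) = 0.04504
DIC = [CO2*]/α₀ = 4.716×10^-4 / 0.04504 = 10.47 mmol/kg
[CO3²⁻] = α₂·DIC; α₂ = 0.01392, so [CO3²⁻] = 0.01392 × 10.47 = 0.146 mmol/kg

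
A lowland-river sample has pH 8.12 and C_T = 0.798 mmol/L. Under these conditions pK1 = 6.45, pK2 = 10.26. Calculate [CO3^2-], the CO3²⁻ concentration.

α₂ = 1 / (1 + [H⁺]/K2 + [H⁺]²/(K1K2)) = 1 / (1 + 10^+2.14 + 10^+0.47)
   = 1 / (1 + 138.04 + 2.9512) = 1/141.99 = 0.007043
[CO3²⁻] = α₂ × DIC = 0.007043 × 0.798 = 0.00562 mmol/L = 5.62 μmol/L

[CO3²⁻] = 5.62 μmol/L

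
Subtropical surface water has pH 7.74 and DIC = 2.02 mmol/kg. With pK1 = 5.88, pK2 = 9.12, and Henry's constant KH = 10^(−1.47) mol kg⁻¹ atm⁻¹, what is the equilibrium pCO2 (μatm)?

pCO2 = 780 μatm

α₀ = 1 / (1 + K1/[H⁺] + K1K2/[H⁺]²) = 1 / (1 + 10^+1.86 + 10^+0.48)
   = 1 / (1 + 72.444 + 3.0200) = 1/76.464 = 0.01308
[CO2*] = α₀ × DIC = 0.01308 × 2.02 = 0.02642 mmol/kg
pCO2 = [CO2*]/KH = 2.642×10^-5 / 3.388×10^-2 = 780 μatm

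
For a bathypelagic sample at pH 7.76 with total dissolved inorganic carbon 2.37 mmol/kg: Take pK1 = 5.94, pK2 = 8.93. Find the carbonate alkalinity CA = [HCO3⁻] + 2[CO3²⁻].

CA = [HCO3⁻] + 2[CO3²⁻] = (α₁ + 2α₂)·DIC
At pH 7.76: [H⁺]/K1 = 10^-1.82 = 0.015136, K2/[H⁺] = 10^-1.17 = 0.067608
α₁ = 1/(1 + 0.015136 + 0.067608) = 1/1.0827 = 0.9236; α₂ = α₁·K2/[H⁺] = 0.06244
α₁ + 2α₂ = 1.0485
CA = 1.0485 × 2.37 = 2.48 mmol/kg

CA = 2.48 mmol/kg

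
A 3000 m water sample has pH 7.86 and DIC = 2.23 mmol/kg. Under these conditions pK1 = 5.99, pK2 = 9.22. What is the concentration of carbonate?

[CO3²⁻] = 0.0921 mmol/kg

α₂ = 1 / (1 + [H⁺]/K2 + [H⁺]²/(K1K2)) = 1 / (1 + 10^+1.36 + 10^-0.51)
   = 1 / (1 + 22.909 + 0.30903) = 1/24.218 = 0.04129
[CO3²⁻] = α₂ × DIC = 0.04129 × 2.23 = 0.0921 mmol/kg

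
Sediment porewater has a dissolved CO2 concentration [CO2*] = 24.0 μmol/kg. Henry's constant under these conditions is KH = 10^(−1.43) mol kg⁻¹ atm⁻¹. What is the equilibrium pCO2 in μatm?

pCO2 = 646 μatm

KH = 10^(−1.43) = 3.715×10^-2 mol kg⁻¹ atm⁻¹
pCO2 = [CO2*]/KH = 24.0×10^-6 / 3.715×10^-2 = 6.46×10^-4 atm = 646 μatm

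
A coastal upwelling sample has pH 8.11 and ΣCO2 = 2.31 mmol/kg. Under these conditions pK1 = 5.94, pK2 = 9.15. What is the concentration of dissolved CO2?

α₀ = 1 / (1 + K1/[H⁺] + K1K2/[H⁺]²) = 1 / (1 + 10^+2.17 + 10^+1.13)
   = 1 / (1 + 147.91 + 13.490) = 1/162.40 = 0.006158
[CO2*] = α₀ × DIC = 0.006158 × 2.31 = 0.0142 mmol/kg = 14.2 μmol/kg

[CO2*] = 14.2 μmol/kg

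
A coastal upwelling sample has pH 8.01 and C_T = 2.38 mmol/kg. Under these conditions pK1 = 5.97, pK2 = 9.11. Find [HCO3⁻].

[HCO3⁻] = 2.19 mmol/kg

α₁ = 1 / (1 + [H⁺]/K1 + K2/[H⁺]) = 1 / (1 + 10^-2.04 + 10^-1.10)
   = 1 / (1 + 0.0091201 + 0.079433) = 1/1.0886 = 0.9187
[HCO3⁻] = α₁ × DIC = 0.9187 × 2.38 = 2.19 mmol/kg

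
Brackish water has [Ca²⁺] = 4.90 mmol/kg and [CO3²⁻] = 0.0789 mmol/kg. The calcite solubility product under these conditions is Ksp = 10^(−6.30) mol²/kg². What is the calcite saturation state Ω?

Ksp = 10^(−6.30) = 5.012×10^-7
Ω = [Ca²⁺][CO3²⁻]/Ksp = (4.90×10^-3)(0.0789×10^-3) / 5.012×10^-7 = 0.771

Ω = 0.771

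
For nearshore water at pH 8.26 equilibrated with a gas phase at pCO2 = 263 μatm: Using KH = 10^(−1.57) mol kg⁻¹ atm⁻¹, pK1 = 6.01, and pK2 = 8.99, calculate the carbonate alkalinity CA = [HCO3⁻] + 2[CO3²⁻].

CA = 1.73 mmol/kg

[CO2*] = KH · pCO2 = 10^(−1.57) × 263×10^-6 = 7.079×10^-6 mol/kg
α₀ = 1/(1 + K1/[H⁺] + K1K2/[H⁺]²) = 1/(1 + 10^+2.25 + 10^+1.52) = 0.004718
DIC = [CO2*]/α₀ = 7.079×10^-6 / 0.004718 = 1.500 mmol/kg
CA = (α₁ + 2α₂)·DIC = (0.8390 + 2×0.1562) × 1.500 = 1.73 mmol/kg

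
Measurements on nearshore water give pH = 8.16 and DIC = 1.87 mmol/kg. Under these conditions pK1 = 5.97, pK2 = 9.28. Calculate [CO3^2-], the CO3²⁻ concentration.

[CO3²⁻] = 0.131 mmol/kg

α₂ = 1 / (1 + [H⁺]/K2 + [H⁺]²/(K1K2)) = 1 / (1 + 10^+1.12 + 10^-1.07)
   = 1 / (1 + 13.183 + 0.085114) = 1/14.268 = 0.07009
[CO3²⁻] = α₂ × DIC = 0.07009 × 1.87 = 0.131 mmol/kg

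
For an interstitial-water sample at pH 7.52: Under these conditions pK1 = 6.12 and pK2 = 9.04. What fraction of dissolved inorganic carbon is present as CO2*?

α₀ = 0.0372

α₀ = 1 / (1 + K1/[H⁺] + K1K2/[H⁺]²) = 1 / (1 + 10^+1.40 + 10^-0.12)
   = 1 / (1 + 25.119 + 0.75858) = 1/26.877 = 0.03721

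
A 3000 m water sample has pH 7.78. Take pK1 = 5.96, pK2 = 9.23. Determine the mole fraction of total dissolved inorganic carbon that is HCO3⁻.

α₁ = 1 / (1 + [H⁺]/K1 + K2/[H⁺]) = 1 / (1 + 10^-1.82 + 10^-1.45)
   = 1 / (1 + 0.015136 + 0.035481) = 1/1.0506 = 0.9518

α₁ = 0.952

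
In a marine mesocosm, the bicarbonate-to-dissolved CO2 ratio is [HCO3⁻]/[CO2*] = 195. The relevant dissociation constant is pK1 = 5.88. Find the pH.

pH = 8.17

From K1 = [H⁺][HCO3⁻]/[CO2*]:  pH = pK1 + log₁₀([HCO3⁻]/[CO2*])
log₁₀(195) = +2.290
pH = 5.88 + (+2.290) = 8.17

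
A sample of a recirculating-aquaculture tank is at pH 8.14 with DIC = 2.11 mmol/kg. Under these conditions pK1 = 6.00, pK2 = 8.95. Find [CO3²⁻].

α₂ = 1 / (1 + [H⁺]/K2 + [H⁺]²/(K1K2)) = 1 / (1 + 10^+0.81 + 10^-1.33)
   = 1 / (1 + 6.4565 + 0.046774) = 1/7.5033 = 0.1333
[CO3²⁻] = α₂ × DIC = 0.1333 × 2.11 = 0.281 mmol/kg

[CO3²⁻] = 0.281 mmol/kg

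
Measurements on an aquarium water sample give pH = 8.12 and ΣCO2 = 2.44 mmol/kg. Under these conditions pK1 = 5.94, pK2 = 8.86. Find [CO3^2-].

α₂ = 1 / (1 + [H⁺]/K2 + [H⁺]²/(K1K2)) = 1 / (1 + 10^+0.74 + 10^-1.44)
   = 1 / (1 + 5.4954 + 0.036308) = 1/6.5317 = 0.1531
[CO3²⁻] = α₂ × DIC = 0.1531 × 2.44 = 0.374 mmol/kg

[CO3²⁻] = 0.374 mmol/kg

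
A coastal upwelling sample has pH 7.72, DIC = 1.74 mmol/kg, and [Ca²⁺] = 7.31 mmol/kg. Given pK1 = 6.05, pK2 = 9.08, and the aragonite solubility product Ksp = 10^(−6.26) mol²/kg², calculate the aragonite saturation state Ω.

Ω = 0.949

α₂ = 1 / (1 + [H⁺]/K2 + [H⁺]²/(K1K2)) = 1 / (1 + 10^+1.36 + 10^-0.31)
   = 1 / (1 + 22.909 + 0.48978) = 1/24.398 = 0.04099
[CO3²⁻] = α₂ × DIC = 0.04099 × 1.74 = 0.07132 mmol/kg
Ksp = 10^(−6.26) = 5.495×10^-7
Ω = [Ca²⁺][CO3²⁻]/Ksp = (7.31×10^-3)(7.132×10^-5) / 5.495×10^-7 = 0.949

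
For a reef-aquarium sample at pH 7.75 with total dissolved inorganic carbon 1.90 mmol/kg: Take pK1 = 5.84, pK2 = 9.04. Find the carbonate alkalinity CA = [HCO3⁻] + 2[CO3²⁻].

CA = [HCO3⁻] + 2[CO3²⁻] = (α₁ + 2α₂)·DIC
At pH 7.75: [H⁺]/K1 = 10^-1.91 = 0.012303, K2/[H⁺] = 10^-1.29 = 0.051286
α₁ = 1/(1 + 0.012303 + 0.051286) = 1/1.0636 = 0.9402; α₂ = α₁·K2/[H⁺] = 0.04822
α₁ + 2α₂ = 1.0367
CA = 1.0367 × 1.90 = 1.97 mmol/kg

CA = 1.97 mmol/kg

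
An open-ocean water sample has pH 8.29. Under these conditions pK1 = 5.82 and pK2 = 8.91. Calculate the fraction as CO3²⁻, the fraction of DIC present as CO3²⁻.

α₂ = 0.193

α₂ = 1 / (1 + [H⁺]/K2 + [H⁺]²/(K1K2)) = 1 / (1 + 10^+0.62 + 10^-1.85)
   = 1 / (1 + 4.1687 + 0.014125) = 1/5.1828 = 0.1929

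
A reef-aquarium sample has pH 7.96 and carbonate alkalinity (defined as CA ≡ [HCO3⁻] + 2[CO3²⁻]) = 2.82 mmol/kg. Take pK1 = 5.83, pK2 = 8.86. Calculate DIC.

CA = [HCO3⁻] + 2[CO3²⁻] = (α₁ + 2α₂)·DIC
At pH 7.96: [H⁺]/K1 = 10^-2.13 = 0.0074131, K2/[H⁺] = 10^-0.90 = 0.12589
α₁ = 1/(1 + 0.0074131 + 0.12589) = 1/1.1333 = 0.8824; α₂ = α₁·K2/[H⁺] = 0.1111
α₁ + 2α₂ = 1.1045
DIC = CA / (α₁ + 2α₂) = 2.82 / 1.1045 = 2.55 mmol/kg

DIC = 2.55 mmol/kg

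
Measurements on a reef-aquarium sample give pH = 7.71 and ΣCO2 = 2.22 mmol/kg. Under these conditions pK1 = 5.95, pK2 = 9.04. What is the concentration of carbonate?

α₂ = 1 / (1 + [H⁺]/K2 + [H⁺]²/(K1K2)) = 1 / (1 + 10^+1.33 + 10^-0.43)
   = 1 / (1 + 21.380 + 0.37154) = 1/22.751 = 0.04395
[CO3²⁻] = α₂ × DIC = 0.04395 × 2.22 = 0.0976 mmol/kg

[CO3²⁻] = 0.0976 mmol/kg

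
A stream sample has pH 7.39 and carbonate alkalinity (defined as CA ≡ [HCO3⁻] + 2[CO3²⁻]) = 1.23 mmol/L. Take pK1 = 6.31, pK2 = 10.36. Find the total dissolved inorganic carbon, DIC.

CA = [HCO3⁻] + 2[CO3²⁻] = (α₁ + 2α₂)·DIC
At pH 7.39: [H⁺]/K1 = 10^-1.08 = 0.083176, K2/[H⁺] = 10^-2.97 = 0.0010715
α₁ = 1/(1 + 0.083176 + 0.0010715) = 1/1.0842 = 0.9223; α₂ = α₁·K2/[H⁺] = 0.0009883
α₁ + 2α₂ = 0.9243
DIC = CA / (α₁ + 2α₂) = 1.23 / 0.9243 = 1.33 mmol/L

DIC = 1.33 mmol/L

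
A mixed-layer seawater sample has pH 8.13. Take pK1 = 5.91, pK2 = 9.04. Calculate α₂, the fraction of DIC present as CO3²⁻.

α₂ = 0.109

α₂ = 1 / (1 + [H⁺]/K2 + [H⁺]²/(K1K2)) = 1 / (1 + 10^+0.91 + 10^-1.31)
   = 1 / (1 + 8.1283 + 0.048978) = 1/9.1773 = 0.1090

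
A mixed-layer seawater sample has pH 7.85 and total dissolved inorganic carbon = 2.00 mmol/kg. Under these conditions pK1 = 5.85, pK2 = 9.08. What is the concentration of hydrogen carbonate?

[HCO3⁻] = 1.87 mmol/kg

α₁ = 1 / (1 + [H⁺]/K1 + K2/[H⁺]) = 1 / (1 + 10^-2.00 + 10^-1.23)
   = 1 / (1 + 0.010000 + 0.058884) = 1/1.0689 = 0.9356
[HCO3⁻] = α₁ × DIC = 0.9356 × 2.00 = 1.87 mmol/kg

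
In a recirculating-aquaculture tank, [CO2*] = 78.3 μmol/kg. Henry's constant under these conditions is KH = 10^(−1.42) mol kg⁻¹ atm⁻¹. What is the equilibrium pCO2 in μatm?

pCO2 = 2060 μatm

KH = 10^(−1.42) = 3.802×10^-2 mol kg⁻¹ atm⁻¹
pCO2 = [CO2*]/KH = 78.3×10^-6 / 3.802×10^-2 = 2.06×10^-3 atm = 2060 μatm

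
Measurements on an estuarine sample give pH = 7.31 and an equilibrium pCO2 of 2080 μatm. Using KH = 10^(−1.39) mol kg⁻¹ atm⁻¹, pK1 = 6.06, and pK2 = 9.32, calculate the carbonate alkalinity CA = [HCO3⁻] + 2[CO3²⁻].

CA = 1.54 mmol/kg

[CO2*] = KH · pCO2 = 10^(−1.39) × 2080×10^-6 = 8.474×10^-5 mol/kg
α₀ = 1/(1 + K1/[H⁺] + K1K2/[H⁺]²) = 1/(1 + 10^+1.25 + 10^-0.76) = 0.05275
DIC = [CO2*]/α₀ = 8.474×10^-5 / 0.05275 = 1.606 mmol/kg
CA = (α₁ + 2α₂)·DIC = (0.9381 + 2×0.009167) × 1.606 = 1.54 mmol/kg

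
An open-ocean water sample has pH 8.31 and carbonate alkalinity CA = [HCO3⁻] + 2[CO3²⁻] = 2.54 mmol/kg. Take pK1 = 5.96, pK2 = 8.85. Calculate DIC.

DIC = 2.08 mmol/kg

CA = [HCO3⁻] + 2[CO3²⁻] = (α₁ + 2α₂)·DIC
At pH 8.31: [H⁺]/K1 = 10^-2.35 = 0.0044668, K2/[H⁺] = 10^-0.54 = 0.28840
α₁ = 1/(1 + 0.0044668 + 0.28840) = 1/1.2929 = 0.7735; α₂ = α₁·K2/[H⁺] = 0.2231
α₁ + 2α₂ = 1.2196
DIC = CA / (α₁ + 2α₂) = 2.54 / 1.2196 = 2.08 mmol/kg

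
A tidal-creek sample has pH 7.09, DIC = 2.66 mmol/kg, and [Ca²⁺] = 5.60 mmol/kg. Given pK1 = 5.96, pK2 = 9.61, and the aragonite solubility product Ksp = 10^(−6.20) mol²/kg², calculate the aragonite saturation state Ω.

Ω = 0.0662

α₂ = 1 / (1 + [H⁺]/K2 + [H⁺]²/(K1K2)) = 1 / (1 + 10^+2.52 + 10^+1.39)
   = 1 / (1 + 331.13 + 24.547) = 1/356.68 = 0.002804
[CO3²⁻] = α₂ × DIC = 0.002804 × 2.66 = 0.007458 mmol/kg = 7.458 μmol/kg
Ksp = 10^(−6.20) = 6.310×10^-7
Ω = [Ca²⁺][CO3²⁻]/Ksp = (5.60×10^-3)(7.458×10^-6) / 6.310×10^-7 = 0.0662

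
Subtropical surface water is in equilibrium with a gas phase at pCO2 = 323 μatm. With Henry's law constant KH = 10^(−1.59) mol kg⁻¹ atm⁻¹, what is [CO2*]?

[CO2*] = 8.30 μmol/kg

KH = 10^(−1.59) = 2.570×10^-2 mol kg⁻¹ atm⁻¹
[CO2*] = KH · pCO2 = 2.570×10^-2 × 323×10^-6 atm = 8.30×10^-6 mol/kg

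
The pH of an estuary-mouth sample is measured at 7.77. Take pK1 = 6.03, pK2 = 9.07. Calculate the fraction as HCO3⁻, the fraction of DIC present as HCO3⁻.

α₁ = 0.936

α₁ = 1 / (1 + [H⁺]/K1 + K2/[H⁺]) = 1 / (1 + 10^-1.74 + 10^-1.30)
   = 1 / (1 + 0.018197 + 0.050119) = 1/1.0683 = 0.9361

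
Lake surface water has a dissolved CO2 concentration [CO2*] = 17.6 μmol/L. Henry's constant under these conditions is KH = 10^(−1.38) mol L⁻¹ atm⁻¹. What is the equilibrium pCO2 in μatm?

pCO2 = 422 μatm

KH = 10^(−1.38) = 4.169×10^-2 mol L⁻¹ atm⁻¹
pCO2 = [CO2*]/KH = 17.6×10^-6 / 4.169×10^-2 = 4.22×10^-4 atm = 422 μatm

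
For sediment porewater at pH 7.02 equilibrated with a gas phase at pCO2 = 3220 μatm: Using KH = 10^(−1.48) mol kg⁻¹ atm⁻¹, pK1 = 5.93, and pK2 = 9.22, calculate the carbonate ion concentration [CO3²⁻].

[CO3²⁻] = 8.28 μmol/kg

[CO2*] = KH · pCO2 = 10^(−1.48) × 3220×10^-6 = 1.066×10^-4 mol/kg
α₀ = 1/(1 + K1/[H⁺] + K1K2/[H⁺]²) = 1/(1 + 10^+1.09 + 10^-1.11) = 0.07474
DIC = [CO2*]/α₀ = 1.066×10^-4 / 0.07474 = 1.427 mmol/kg
[CO3²⁻] = α₂·DIC; α₂ = 0.005801, so [CO3²⁻] = 0.005801 × 1.427 = 0.00828 mmol/kg = 8.28 μmol/kg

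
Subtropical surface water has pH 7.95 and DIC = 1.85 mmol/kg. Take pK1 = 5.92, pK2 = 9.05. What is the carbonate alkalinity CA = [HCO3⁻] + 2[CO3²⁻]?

CA = [HCO3⁻] + 2[CO3²⁻] = (α₁ + 2α₂)·DIC
At pH 7.95: [H⁺]/K1 = 10^-2.03 = 0.0093325, K2/[H⁺] = 10^-1.10 = 0.079433
α₁ = 1/(1 + 0.0093325 + 0.079433) = 1/1.0888 = 0.9185; α₂ = α₁·K2/[H⁺] = 0.07296
α₁ + 2α₂ = 1.0644
CA = 1.0644 × 1.85 = 1.97 mmol/kg

CA = 1.97 mmol/kg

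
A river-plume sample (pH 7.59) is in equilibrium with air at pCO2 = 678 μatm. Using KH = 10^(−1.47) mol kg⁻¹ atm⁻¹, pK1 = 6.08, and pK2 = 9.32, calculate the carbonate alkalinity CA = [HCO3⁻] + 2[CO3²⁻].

[CO2*] = KH · pCO2 = 10^(−1.47) × 678×10^-6 = 2.297×10^-5 mol/kg
α₀ = 1/(1 + K1/[H⁺] + K1K2/[H⁺]²) = 1/(1 + 10^+1.51 + 10^-0.22) = 0.02944
DIC = [CO2*]/α₀ = 2.297×10^-5 / 0.02944 = 0.7802 mmol/kg
CA = (α₁ + 2α₂)·DIC = (0.9528 + 2×0.01774) × 0.7802 = 0.771 mmol/kg

CA = 0.771 mmol/kg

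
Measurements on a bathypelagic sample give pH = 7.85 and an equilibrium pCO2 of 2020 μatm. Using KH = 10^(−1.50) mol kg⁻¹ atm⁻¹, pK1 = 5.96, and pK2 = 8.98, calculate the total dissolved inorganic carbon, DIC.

[CO2*] = KH · pCO2 = 10^(−1.50) × 2020×10^-6 = 6.388×10^-5 mol/kg
α₀ = 1/(1 + K1/[H⁺] + K1K2/[H⁺]²) = 1/(1 + 10^+1.89 + 10^+0.76) = 0.01185
DIC = [CO2*]/α₀ = 6.388×10^-5 / 0.01185 = 5.39 mmol/kg

DIC = 5.39 mmol/kg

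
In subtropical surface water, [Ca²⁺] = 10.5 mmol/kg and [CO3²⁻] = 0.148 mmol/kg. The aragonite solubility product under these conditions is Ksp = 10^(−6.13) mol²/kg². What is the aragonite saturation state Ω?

Ω = 2.10

Ksp = 10^(−6.13) = 7.413×10^-7
Ω = [Ca²⁺][CO3²⁻]/Ksp = (10.5×10^-3)(0.148×10^-3) / 7.413×10^-7 = 2.10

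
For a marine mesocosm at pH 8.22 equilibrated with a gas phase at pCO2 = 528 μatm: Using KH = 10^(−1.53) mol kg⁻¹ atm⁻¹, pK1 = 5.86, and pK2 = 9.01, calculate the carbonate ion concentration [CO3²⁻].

[CO2*] = KH · pCO2 = 10^(−1.53) × 528×10^-6 = 1.558×10^-5 mol/kg
α₀ = 1/(1 + K1/[H⁺] + K1K2/[H⁺]²) = 1/(1 + 10^+2.36 + 10^+1.57) = 0.003742
DIC = [CO2*]/α₀ = 1.558×10^-5 / 0.003742 = 4.164 mmol/kg
[CO3²⁻] = α₂·DIC; α₂ = 0.1390, so [CO3²⁻] = 0.1390 × 4.164 = 0.579 mmol/kg

[CO3²⁻] = 0.579 mmol/kg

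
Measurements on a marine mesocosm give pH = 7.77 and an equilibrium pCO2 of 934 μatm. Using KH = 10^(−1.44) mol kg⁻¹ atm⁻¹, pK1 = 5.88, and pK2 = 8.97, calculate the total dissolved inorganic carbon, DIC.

[CO2*] = KH · pCO2 = 10^(−1.44) × 934×10^-6 = 3.391×10^-5 mol/kg
α₀ = 1/(1 + K1/[H⁺] + K1K2/[H⁺]²) = 1/(1 + 10^+1.89 + 10^+0.69) = 0.01197
DIC = [CO2*]/α₀ = 3.391×10^-5 / 0.01197 = 2.83 mmol/kg

DIC = 2.83 mmol/kg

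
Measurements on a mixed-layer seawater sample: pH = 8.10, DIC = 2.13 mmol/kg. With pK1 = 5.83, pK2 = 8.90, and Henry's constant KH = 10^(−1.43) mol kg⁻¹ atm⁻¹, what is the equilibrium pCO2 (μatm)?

α₀ = 1 / (1 + K1/[H⁺] + K1K2/[H⁺]²) = 1 / (1 + 10^+2.27 + 10^+1.47)
   = 1 / (1 + 186.21 + 29.512) = 1/216.72 = 0.004614
[CO2*] = α₀ × DIC = 0.004614 × 2.13 = 0.009828 mmol/kg = 9.828 μmol/kg
pCO2 = [CO2*]/KH = 9.828×10^-6 / 3.715×10^-2 = 265 μatm

pCO2 = 265 μatm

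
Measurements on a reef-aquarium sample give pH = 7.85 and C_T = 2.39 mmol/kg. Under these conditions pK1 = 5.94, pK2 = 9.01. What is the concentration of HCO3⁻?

[HCO3⁻] = 2.21 mmol/kg

α₁ = 1 / (1 + [H⁺]/K1 + K2/[H⁺]) = 1 / (1 + 10^-1.91 + 10^-1.16)
   = 1 / (1 + 0.012303 + 0.069183) = 1/1.0815 = 0.9247
[HCO3⁻] = α₁ × DIC = 0.9247 × 2.39 = 2.21 mmol/kg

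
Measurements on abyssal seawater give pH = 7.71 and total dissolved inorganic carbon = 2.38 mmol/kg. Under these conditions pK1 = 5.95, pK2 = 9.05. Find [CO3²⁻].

α₂ = 1 / (1 + [H⁺]/K2 + [H⁺]²/(K1K2)) = 1 / (1 + 10^+1.34 + 10^-0.42)
   = 1 / (1 + 21.878 + 0.38019) = 1/23.258 = 0.04300
[CO3²⁻] = α₂ × DIC = 0.04300 × 2.38 = 0.102 mmol/kg

[CO3²⁻] = 0.102 mmol/kg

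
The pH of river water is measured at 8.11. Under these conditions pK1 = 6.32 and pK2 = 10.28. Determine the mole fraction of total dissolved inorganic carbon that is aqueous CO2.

α₀ = 0.0159

α₀ = 1 / (1 + K1/[H⁺] + K1K2/[H⁺]²) = 1 / (1 + 10^+1.79 + 10^-0.38)
   = 1 / (1 + 61.660 + 0.41687) = 1/63.076 = 0.01585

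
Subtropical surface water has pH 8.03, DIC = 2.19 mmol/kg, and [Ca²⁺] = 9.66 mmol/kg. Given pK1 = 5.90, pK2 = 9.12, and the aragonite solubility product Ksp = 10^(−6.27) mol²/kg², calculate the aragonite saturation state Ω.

Ω = 2.94

α₂ = 1 / (1 + [H⁺]/K2 + [H⁺]²/(K1K2)) = 1 / (1 + 10^+1.09 + 10^-1.04)
   = 1 / (1 + 12.303 + 0.091201) = 1/13.394 = 0.07466
[CO3²⁻] = α₂ × DIC = 0.07466 × 2.19 = 0.1635 mmol/kg
Ksp = 10^(−6.27) = 5.370×10^-7
Ω = [Ca²⁺][CO3²⁻]/Ksp = (9.66×10^-3)(1.635×10^-4) / 5.370×10^-7 = 2.94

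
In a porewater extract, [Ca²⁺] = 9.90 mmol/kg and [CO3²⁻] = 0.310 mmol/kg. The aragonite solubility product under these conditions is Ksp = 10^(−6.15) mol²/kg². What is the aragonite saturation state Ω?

Ω = 4.34

Ksp = 10^(−6.15) = 7.079×10^-7
Ω = [Ca²⁺][CO3²⁻]/Ksp = (9.90×10^-3)(0.310×10^-3) / 7.079×10^-7 = 4.34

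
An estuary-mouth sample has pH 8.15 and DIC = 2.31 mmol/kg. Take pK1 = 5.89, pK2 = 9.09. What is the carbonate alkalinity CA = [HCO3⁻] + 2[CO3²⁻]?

CA = [HCO3⁻] + 2[CO3²⁻] = (α₁ + 2α₂)·DIC
At pH 8.15: [H⁺]/K1 = 10^-2.26 = 0.0054954, K2/[H⁺] = 10^-0.94 = 0.11482
α₁ = 1/(1 + 0.0054954 + 0.11482) = 1/1.1203 = 0.8926; α₂ = α₁·K2/[H⁺] = 0.1025
α₁ + 2α₂ = 1.0976
CA = 1.0976 × 2.31 = 2.54 mmol/kg

CA = 2.54 mmol/kg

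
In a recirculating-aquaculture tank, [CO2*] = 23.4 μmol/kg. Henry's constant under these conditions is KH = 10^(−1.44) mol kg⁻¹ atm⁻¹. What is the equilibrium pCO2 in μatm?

KH = 10^(−1.44) = 3.631×10^-2 mol kg⁻¹ atm⁻¹
pCO2 = [CO2*]/KH = 23.4×10^-6 / 3.631×10^-2 = 6.44×10^-4 atm = 644 μatm

pCO2 = 644 μatm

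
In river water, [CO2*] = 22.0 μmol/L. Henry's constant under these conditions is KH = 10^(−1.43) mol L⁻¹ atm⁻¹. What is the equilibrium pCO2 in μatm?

KH = 10^(−1.43) = 3.715×10^-2 mol L⁻¹ atm⁻¹
pCO2 = [CO2*]/KH = 22.0×10^-6 / 3.715×10^-2 = 5.92×10^-4 atm = 592 μatm

pCO2 = 592 μatm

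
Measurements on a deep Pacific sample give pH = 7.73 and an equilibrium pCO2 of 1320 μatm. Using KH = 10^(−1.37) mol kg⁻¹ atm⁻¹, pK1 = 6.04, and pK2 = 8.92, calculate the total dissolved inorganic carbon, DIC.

DIC = 2.99 mmol/kg

[CO2*] = KH · pCO2 = 10^(−1.37) × 1320×10^-6 = 5.631×10^-5 mol/kg
α₀ = 1/(1 + K1/[H⁺] + K1K2/[H⁺]²) = 1/(1 + 10^+1.69 + 10^+0.50) = 0.01882
DIC = [CO2*]/α₀ = 5.631×10^-5 / 0.01882 = 2.99 mmol/kg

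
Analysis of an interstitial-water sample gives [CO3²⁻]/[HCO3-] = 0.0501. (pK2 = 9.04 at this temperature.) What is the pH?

From K2 = [H⁺][CO3²⁻]/[HCO3-]:  pH = pK2 + log₁₀([CO3²⁻]/[HCO3-])
log₁₀(0.0501) = -1.300
pH = 9.04 + (-1.300) = 7.74

pH = 7.74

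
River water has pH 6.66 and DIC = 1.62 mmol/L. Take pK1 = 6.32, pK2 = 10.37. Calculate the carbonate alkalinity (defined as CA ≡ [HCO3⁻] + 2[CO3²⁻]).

CA = [HCO3⁻] + 2[CO3²⁻] = (α₁ + 2α₂)·DIC
At pH 6.66: [H⁺]/K1 = 10^-0.34 = 0.45709, K2/[H⁺] = 10^-3.71 = 0.00019498
α₁ = 1/(1 + 0.45709 + 0.00019498) = 1/1.4573 = 0.6862; α₂ = α₁·K2/[H⁺] = 0.0001338
α₁ + 2α₂ = 0.6865
CA = 0.6865 × 1.62 = 1.11 mmol/L

CA = 1.11 mmol/L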